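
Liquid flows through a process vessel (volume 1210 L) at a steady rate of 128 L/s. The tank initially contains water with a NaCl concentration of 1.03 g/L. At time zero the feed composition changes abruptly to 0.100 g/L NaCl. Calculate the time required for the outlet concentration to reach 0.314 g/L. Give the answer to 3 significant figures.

Species balance: V dC/dt = Q(C_in − C) ⇒ τ = V/Q = 9.4531 s.
C(t) = C_in + (C₀ − C_in) e^(−t/τ). Set C = 0.314 and solve for t:
e^(−t/τ) = (C − C_in)/(C₀ − C_in) = (0.314 − 0.100)/(1.03 − 0.100) = 0.23011
t = −τ ln(…) = 9.4531 × 1.4692 = 13.889 s.

13.9 s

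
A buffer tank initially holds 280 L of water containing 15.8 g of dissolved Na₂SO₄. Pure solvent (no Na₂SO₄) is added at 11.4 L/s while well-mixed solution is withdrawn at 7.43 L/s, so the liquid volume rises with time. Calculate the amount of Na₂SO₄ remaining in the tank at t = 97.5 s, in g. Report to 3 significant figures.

Let m(t) be the amount of Na₂SO₄. Volume: V(t) = V₀ + (Q_in − Q_out) t = 280 + 3.9700 t; V(97.5) = 667.08 L.
Solute balance: dm/dt = 0 − Q_out C = −Q_out m/V(t).
dm/m = −Q_out dt/(V₀ + 3.9700 t); integrating gives ln(m/m₀) = −(Q_out/(Q_in−Q_out)) ln(V/V₀).
m = m₀ (V₀/V)^(Q_out/(Q_in−Q_out)) = 15.8 × (280/667.08)^(1.8715) = 3.1121 g.

3.11 g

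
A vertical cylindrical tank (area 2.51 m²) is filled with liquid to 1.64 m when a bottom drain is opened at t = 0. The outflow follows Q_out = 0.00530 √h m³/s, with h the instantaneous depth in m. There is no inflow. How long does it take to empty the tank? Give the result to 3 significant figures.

With no inflow, A dh/dt = −0.00530 √h.
This is separable: 2 d(√h)/dt = −0.00530/A, so √h = √h₀ − (0.00530/(2A)) t.
Tank is empty when √h = 0: t_empty = 2A√h₀/0.00530.
t_empty = 2·2.51·√1.64/0.00530 = 5.0200·1.2806/0.00530 = 1213.0 s.

1210 s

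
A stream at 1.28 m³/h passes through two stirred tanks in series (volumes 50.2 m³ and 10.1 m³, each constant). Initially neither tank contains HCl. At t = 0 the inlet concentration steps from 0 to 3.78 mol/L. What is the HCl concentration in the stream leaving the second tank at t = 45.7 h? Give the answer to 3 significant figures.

2.31 mol/L

Each tank obeys Vᵢ dCᵢ/dt = Q(Cᵢ₋₁ − Cᵢ), so τᵢ = Vᵢ/Q.
τ₁ = 50.2/1.28 = 39.219 h; τ₂ = 10.1/1.28 = 7.8906 h.
Solving the cascade with C₁(0)=C₂(0)=0 gives C₂(t) = C_in[1 − (τ₁ e^(−t/τ₁) − τ₂ e^(−t/τ₂))/(τ₁ − τ₂)].
At t = 45.7: e^(−t/τ₁) = 0.31184, e^(−t/τ₂) = 0.0030528.
C₂ = 3.78·[1 − (39.219·0.31184 − 7.8906·0.0030528)/(31.328)] = 3.78·0.61038 = 2.3072 mol/L.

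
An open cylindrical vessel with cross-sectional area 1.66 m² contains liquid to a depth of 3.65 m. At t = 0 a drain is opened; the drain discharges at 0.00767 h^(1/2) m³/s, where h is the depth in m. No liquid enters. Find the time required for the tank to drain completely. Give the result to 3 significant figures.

827 s

Mass balance (ρ constant): A dh/dt = −0.00767 √h.
This is separable: 2 d(√h)/dt = −0.00767/A, so √h = √h₀ − (0.00767/(2A)) t.
Tank is empty when √h = 0: t_empty = 2A√h₀/0.00767.
t_empty = 2·1.66·√3.65/0.00767 = 3.3200·1.9105/0.00767 = 826.97 s.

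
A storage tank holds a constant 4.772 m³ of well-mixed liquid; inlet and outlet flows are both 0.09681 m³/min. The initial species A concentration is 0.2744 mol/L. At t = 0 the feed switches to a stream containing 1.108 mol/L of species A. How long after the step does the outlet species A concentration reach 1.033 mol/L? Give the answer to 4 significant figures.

Species balance: V dC/dt = Q(C_in − C) ⇒ τ = V/Q = 49.2924 min.
C(t) = C_in + (C₀ − C_in) e^(−t/τ). Set C = 1.033 and solve for t:
e^(−t/τ) = (C − C_in)/(C₀ − C_in) = (1.033 − 1.108)/(0.2744 − 1.108) = 0.0899712
t = −τ ln(…) = 49.2924 × 2.40827 = 118.709 min.

118.7 min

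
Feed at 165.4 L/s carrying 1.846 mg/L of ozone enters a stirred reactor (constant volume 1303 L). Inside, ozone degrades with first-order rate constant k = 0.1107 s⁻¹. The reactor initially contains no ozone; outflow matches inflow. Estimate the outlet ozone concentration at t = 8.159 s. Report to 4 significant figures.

V dC/dt = Q(C_in − C) − k V C.
dC/dt = (Q/V) C_in − (Q/V + k) C; effective rate a = Q/V + k = 0.126938 + 0.1107 = 0.237638 s⁻¹.
C_ss = Q C_in/(Q + kV) = 0.986069 mg/L; C(t) = C_ss + (C₀ − C_ss) e^(−a t).
C(8.159) = 0.986069 + (-0.986069)·e^(−0.237638·8.159) = 0.986069 + (-0.986069)·0.143864 = 0.844209 mg/L.

0.8442 mg/L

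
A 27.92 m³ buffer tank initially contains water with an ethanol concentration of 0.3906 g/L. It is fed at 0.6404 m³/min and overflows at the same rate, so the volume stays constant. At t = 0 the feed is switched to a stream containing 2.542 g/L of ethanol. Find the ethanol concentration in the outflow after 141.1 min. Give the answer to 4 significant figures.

2.457 g/L

Mass balance on the solute (V constant): V dC/dt = Q(C_in − C).
Rewrite as dC/dt + C/τ = C_in/τ, τ = V/Q = 43.5978 min.
This is linear first-order; C(t) = C_in + (C₀ − C_in) e^(−t/τ).
C(141.1) = 2.542 + (0.3906 − 2.542)·e^(−141.1/43.5978) = 2.542 + (-2.15140)·0.0393049 = 2.45744 g/L.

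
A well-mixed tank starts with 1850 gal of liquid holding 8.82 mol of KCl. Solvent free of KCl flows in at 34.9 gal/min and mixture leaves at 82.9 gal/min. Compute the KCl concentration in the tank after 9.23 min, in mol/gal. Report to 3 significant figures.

Let m(t) be the amount of KCl. Volume: V(t) = V₀ + (Q_in − Q_out) t = 1850 − 48.000 t; V(9.23) = 1407.0 gal.
Solute balance: dm/dt = 0 − Q_out C = −Q_out m/V(t).
Separate: dm/m = −Q_out dt/V(t) ⇒ ln(m/m₀) = −(Q_out/(Q_in−Q_out)) ln(V/V₀).
m = m₀ (V₀/V)^(Q_out/(Q_in−Q_out)) = 8.82 × (1850/1407.0)^(-1.7271) = 5.4971 mol.
C = m/V = 5.4971/1407.0 = 0.0039071 mol/gal.

0.00391 mol/gal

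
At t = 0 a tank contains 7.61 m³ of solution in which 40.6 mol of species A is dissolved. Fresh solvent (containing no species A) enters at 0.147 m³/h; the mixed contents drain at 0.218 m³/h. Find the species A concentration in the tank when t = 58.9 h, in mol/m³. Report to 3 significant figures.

1.02 mol/m³

Total volume: dV/dt = Q_in − Q_out = -0.071000 m³/h, so V(t) = 7.61 − 0.071000 t and V(58.9) = 3.4281 m³.
Species balance (pure solvent in): dm/dt = −Q_out · m/V(t).
dm/m = −Q_out dt/(V₀ − 0.071000 t); integrating gives ln(m/m₀) = −(Q_out/(Q_in−Q_out)) ln(V/V₀).
m = m₀ (V₀/V)^(Q_out/(Q_in−Q_out)) = 40.6 × (7.61/3.4281)^(-3.0704) = 3.5087 mol.
C = m/V = 3.5087/3.4281 = 1.0235 mol/m³.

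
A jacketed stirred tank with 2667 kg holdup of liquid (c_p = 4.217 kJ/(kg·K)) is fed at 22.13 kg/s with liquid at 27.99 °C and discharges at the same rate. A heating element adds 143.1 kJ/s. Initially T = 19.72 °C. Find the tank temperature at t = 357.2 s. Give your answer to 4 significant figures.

29.02 °C

First-law balance (no shaft work): M c_p dT/dt = ṁ c_p (T_in − T) + 143.1.
τ = M/ṁ = 120.515 s; T_ss = T_in + Q̇/(ṁ c_p) = 27.99 + 143.1/(22.13·4.217) = 29.5234 °C.
T approaches T_ss exponentially: T(t) = T_ss + (T₀ − T_ss) e^(−t/τ).
T(357.2) = 29.5234 + (-9.80340)·e^(−357.2/120.515) = 29.5234 + (-9.80340)·0.0516150 = 29.0174 °C.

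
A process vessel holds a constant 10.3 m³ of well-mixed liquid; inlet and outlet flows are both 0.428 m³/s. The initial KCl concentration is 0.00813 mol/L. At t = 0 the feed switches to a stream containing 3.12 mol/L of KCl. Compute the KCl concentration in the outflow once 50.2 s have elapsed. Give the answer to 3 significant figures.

Transient balance on the dissolved component: V dC/dt = Q(C_in − C).
Time constant τ = V/Q = 10.3/0.428 = 24.065 s.
This is linear first-order; C(t) = C_in + (C₀ − C_in) e^(−t/τ).
C(50.2) = 3.12 + (0.00813 − 3.12)·e^(−50.2/24.065) = 3.12 + (-3.1119)·0.12419 = 2.7336 mol/L.

2.73 mol/L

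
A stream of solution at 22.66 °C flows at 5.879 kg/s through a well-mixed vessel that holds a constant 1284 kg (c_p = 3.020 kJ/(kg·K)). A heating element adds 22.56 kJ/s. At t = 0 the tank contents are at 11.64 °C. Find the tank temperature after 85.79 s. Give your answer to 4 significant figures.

15.63 °C

M c_p dT/dt = ṁ c_p (T_in − T) + Q̇.
Rearrange: dT/dt = (T_ss − T)/τ with τ = M/ṁ = 218.404 s and T_ss = T_in + Q̇/(ṁ c_p) = 23.9307 °C.
Solution: T(t) = T_ss + (T₀ − T_ss) e^(−t/τ).
T(85.79) = 23.9307 + (-12.2907)·e^(−85.79/218.404) = 23.9307 + (-12.2907)·0.675162 = 15.6325 °C.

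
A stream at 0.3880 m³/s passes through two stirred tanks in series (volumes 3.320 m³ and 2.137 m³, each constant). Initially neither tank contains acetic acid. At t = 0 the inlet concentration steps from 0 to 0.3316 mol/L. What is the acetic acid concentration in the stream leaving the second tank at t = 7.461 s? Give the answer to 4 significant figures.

0.09705 mol/L

Species balance on tank i: dCᵢ/dt = (Cᵢ₋₁ − Cᵢ)/τᵢ with τᵢ = Vᵢ/Q.
τ₁ = 3.320/0.3880 = 8.55670 s; τ₂ = 2.137/0.3880 = 5.50773 s.
Solving the cascade with C₁(0)=C₂(0)=0 gives C₂(t) = C_in[1 − (τ₁ e^(−t/τ₁) − τ₂ e^(−t/τ₂))/(τ₁ − τ₂)].
At t = 7.461: e^(−t/τ₁) = 0.418136, e^(−t/τ₂) = 0.258040.
C₂ = 0.3316·[1 − (8.55670·0.418136 − 5.50773·0.258040)/(3.04897)] = 0.3316·0.292662 = 0.0970467 mol/L.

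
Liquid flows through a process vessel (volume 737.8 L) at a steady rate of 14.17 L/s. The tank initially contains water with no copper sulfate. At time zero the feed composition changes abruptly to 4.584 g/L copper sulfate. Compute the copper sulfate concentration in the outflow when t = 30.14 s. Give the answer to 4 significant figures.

2.015 g/L

Accumulation = in − out for the solute gives V dC/dt = Q(C_in − C).
Rewrite as dC/dt + C/τ = C_in/τ, τ = V/Q = 52.0677 s.
This is linear first-order; C(t) = C_in + (C₀ − C_in) e^(−t/τ).
C(30.14) = 4.584 + (0 − 4.584)·e^(−30.14/52.0677) = 4.584 + (-4.58400)·0.560536 = 2.01450 g/L.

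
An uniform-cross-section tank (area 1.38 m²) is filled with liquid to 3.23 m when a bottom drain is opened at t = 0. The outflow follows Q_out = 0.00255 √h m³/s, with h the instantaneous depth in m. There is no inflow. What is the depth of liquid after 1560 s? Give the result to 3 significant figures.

0.127 m

Unsteady balance on liquid volume: A dh/dt = −0.00255 √h.
Separate and integrate: 2(√h − √h₀) = −(0.00255/A) t.
√h = √3.23 − 0.00255·1560/(2·1.38) = 1.7972 − 1.4413 = 0.35592.
h = 0.35592² = 0.12668 m.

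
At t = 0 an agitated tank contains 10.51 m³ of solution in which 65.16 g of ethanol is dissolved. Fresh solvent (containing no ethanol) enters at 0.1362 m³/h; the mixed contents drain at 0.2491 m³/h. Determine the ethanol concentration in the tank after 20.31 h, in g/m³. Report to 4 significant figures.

4.607 g/m³

Let m(t) be the amount of ethanol. Volume: V(t) = V₀ + (Q_in − Q_out) t = 10.51 − 0.112900 t; V(20.31) = 8.21700 m³.
Solute balance: dm/dt = 0 − Q_out C = −Q_out m/V(t).
dm/m = −Q_out dt/(V₀ − 0.112900 t); integrating gives ln(m/m₀) = −(Q_out/(Q_in−Q_out)) ln(V/V₀).
m = m₀ (V₀/V)^(Q_out/(Q_in−Q_out)) = 65.16 × (10.51/8.21700)^(-2.20638) = 37.8567 g.
C = m/V = 37.8567/8.21700 = 4.60712 g/m³.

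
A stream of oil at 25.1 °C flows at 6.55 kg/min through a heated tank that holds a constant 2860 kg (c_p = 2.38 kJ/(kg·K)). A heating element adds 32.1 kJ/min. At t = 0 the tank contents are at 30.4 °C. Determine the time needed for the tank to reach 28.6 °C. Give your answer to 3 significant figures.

Energy balance: M c_p dT/dt = ṁ c_p (T_in − T) + 32.1.
τ = M/ṁ = 436.64 min; T_ss = T_in + Q̇/(ṁ c_p) = 27.159 °C.
T(t) = T_ss + (T₀ − T_ss) e^(−t/τ). Set T = 28.6:
e^(−t/τ) = (28.6 − 27.159)/(30.4 − 27.159) = 0.44459
t = −436.64 · ln(0.44459) = 353.94 min.

354 min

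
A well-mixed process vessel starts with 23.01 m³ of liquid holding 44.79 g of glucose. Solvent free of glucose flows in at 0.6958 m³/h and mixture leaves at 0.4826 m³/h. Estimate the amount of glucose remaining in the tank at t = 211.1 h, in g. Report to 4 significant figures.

Total volume: dV/dt = Q_in − Q_out = 0.213200 m³/h, so V(t) = 23.01 + 0.213200 t and V(211.1) = 68.0165 m³.
Solute balance: dm/dt = 0 − Q_out C = −Q_out m/V(t).
dm/m = −Q_out dt/(V₀ + 0.213200 t); integrating gives ln(m/m₀) = −(Q_out/(Q_in−Q_out)) ln(V/V₀).
m = m₀ (V₀/V)^(Q_out/(Q_in−Q_out)) = 44.79 × (23.01/68.0165)^(2.26360) = 3.85220 g.

3.852 g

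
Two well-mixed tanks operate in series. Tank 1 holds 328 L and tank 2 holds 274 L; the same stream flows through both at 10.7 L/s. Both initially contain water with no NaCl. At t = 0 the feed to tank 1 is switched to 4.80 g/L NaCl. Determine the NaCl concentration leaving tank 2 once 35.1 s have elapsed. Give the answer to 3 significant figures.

1.71 g/L

Time constants: τᵢ = Vᵢ/Q for each well-mixed tank.
τ₁ = 328/10.7 = 30.654 s; τ₂ = 274/10.7 = 25.607 s.
Tank 1: C₁ = C_in(1 − e^(−t/τ₁)). Tank 2 (τ₁ ≠ τ₂): C₂ = C_in[1 − (τ₁ e^(−t/τ₁) − τ₂ e^(−t/τ₂))/(τ₁ − τ₂)].
At t = 35.1: e^(−t/τ₁) = 0.31821, e^(−t/τ₂) = 0.25393.
C₂ = 4.80·[1 − (30.654·0.31821 − 25.607·0.25393)/(5.0467)] = 4.80·0.35561 = 1.7069 g/L.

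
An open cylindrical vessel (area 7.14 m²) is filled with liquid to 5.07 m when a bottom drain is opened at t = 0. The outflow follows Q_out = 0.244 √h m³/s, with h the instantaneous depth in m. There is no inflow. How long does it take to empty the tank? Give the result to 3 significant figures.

132 s

With no inflow, A dh/dt = −0.244 √h.
This is separable: 2 d(√h)/dt = −0.244/A, so √h = √h₀ − (0.244/(2A)) t.
Tank is empty when √h = 0: t_empty = 2A√h₀/0.244.
t_empty = 2·7.14·√5.07/0.244 = 14.280·2.2517/0.244 = 131.78 s.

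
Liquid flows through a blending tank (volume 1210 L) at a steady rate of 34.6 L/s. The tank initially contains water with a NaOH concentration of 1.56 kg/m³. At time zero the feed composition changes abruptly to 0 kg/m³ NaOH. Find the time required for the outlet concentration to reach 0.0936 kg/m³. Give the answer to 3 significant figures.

98.4 s

Species balance: V dC/dt = Q(C_in − C) ⇒ τ = V/Q = 34.971 s.
C(t) = C_in + (C₀ − C_in) e^(−t/τ). Set C = 0.0936 and solve for t:
e^(−t/τ) = (C − C_in)/(C₀ − C_in) = (0.0936 − 0)/(1.56 − 0) = 0.060000
t = −τ ln(…) = 34.971 × 2.8134 = 98.388 s.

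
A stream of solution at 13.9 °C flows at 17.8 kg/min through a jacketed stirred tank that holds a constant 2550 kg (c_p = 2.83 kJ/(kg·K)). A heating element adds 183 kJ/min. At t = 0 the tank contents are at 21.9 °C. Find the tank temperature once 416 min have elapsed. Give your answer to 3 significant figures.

17.8 °C

M c_p dT/dt = ṁ c_p (T_in − T) + Q̇.
Rearrange: dT/dt = (T_ss − T)/τ with τ = M/ṁ = 143.26 min and T_ss = T_in + Q̇/(ṁ c_p) = 17.533 °C.
Solution: T(t) = T_ss + (T₀ − T_ss) e^(−t/τ).
T(416) = 17.533 + (4.3672)·e^(−416/143.26) = 17.533 + (4.3672)·0.054812 = 17.772 °C.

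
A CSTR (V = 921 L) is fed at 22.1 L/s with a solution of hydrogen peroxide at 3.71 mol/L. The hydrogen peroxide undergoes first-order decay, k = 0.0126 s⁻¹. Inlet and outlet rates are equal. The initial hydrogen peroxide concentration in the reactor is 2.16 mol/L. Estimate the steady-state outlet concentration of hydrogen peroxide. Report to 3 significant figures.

V dC/dt = Q(C_in − C) − k V C.
At steady state: 0 = Q C_in − (Q + kV) C_ss, so C_ss = Q C_in/(Q + kV).
C_ss = 22.1·3.71/(22.1 + 0.0126·921) = 81.991/33.705 = 2.4326 mol/L.

2.43 mol/L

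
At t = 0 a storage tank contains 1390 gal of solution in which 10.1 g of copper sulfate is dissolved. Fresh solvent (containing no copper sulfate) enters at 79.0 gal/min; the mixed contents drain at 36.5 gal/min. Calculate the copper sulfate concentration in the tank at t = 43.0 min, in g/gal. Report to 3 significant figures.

Total volume: dV/dt = Q_in − Q_out = 42.500 gal/min, so V(t) = 1390 + 42.500 t and V(43.0) = 3217.5 gal.
Species balance (pure solvent in): dm/dt = −Q_out · m/V(t).
Separate: dm/m = −Q_out dt/V(t) ⇒ ln(m/m₀) = −(Q_out/(Q_in−Q_out)) ln(V/V₀).
m = m₀ (V₀/V)^(Q_out/(Q_in−Q_out)) = 10.1 × (1390/3217.5)^(0.85882) = 4.9122 g.
C = m/V = 4.9122/3217.5 = 0.0015267 g/gal.

0.00153 g/gal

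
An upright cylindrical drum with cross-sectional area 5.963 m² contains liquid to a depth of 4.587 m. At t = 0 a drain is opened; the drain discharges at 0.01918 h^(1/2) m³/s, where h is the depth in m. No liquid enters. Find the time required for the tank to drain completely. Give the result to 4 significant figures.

1332 s

With no inflow, A dh/dt = −0.01918 √h.
Separate and integrate: 2(√h − √h₀) = −(0.01918/A) t.
Tank is empty when √h = 0: t_empty = 2A√h₀/0.01918.
t_empty = 2·5.963·√4.587/0.01918 = 11.9260·2.14173/0.01918 = 1331.71 s.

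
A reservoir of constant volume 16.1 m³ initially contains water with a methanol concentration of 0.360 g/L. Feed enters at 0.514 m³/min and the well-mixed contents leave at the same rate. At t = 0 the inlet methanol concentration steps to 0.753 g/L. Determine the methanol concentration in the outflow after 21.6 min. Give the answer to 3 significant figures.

0.556 g/L

Transient balance on the dissolved component: V dC/dt = Q(C_in − C).
Time constant τ = V/Q = 16.1/0.514 = 31.323 min.
This is linear first-order; C(t) = C_in + (C₀ − C_in) e^(−t/τ).
C(21.6) = 0.753 + (0.360 − 0.753)·e^(−21.6/31.323) = 0.753 + (-0.39300)·0.50178 = 0.55580 g/L.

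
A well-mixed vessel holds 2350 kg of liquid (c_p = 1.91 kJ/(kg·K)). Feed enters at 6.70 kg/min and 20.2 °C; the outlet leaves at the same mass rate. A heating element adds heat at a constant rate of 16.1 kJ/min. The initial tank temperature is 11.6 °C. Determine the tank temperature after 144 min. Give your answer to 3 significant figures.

M c_p dT/dt = ṁ c_p (T_in − T) + Q̇.
τ = M/ṁ = 350.75 min; T_ss = T_in + Q̇/(ṁ c_p) = 20.2 + 16.1/(6.70·1.91) = 21.458 °C.
T approaches T_ss exponentially: T(t) = T_ss + (T₀ − T_ss) e^(−t/τ).
T(144) = 21.458 + (-9.8581)·e^(−144/350.75) = 21.458 + (-9.8581)·0.66328 = 14.919 °C.

14.9 °C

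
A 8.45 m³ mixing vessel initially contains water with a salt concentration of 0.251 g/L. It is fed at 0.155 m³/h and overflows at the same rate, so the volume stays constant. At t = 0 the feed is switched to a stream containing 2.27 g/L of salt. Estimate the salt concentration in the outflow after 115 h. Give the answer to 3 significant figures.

Mass balance on the solute (V constant): V dC/dt = Q(C_in − C).
So dC/dt = (C_in − C)/τ with τ = V/Q = 8.45/0.155 = 54.516 h.
Integrating: C(t) = C_in + (C₀ − C_in) e^(−t/τ).
C(115) = 2.27 + (0.251 − 2.27)·e^(−115/54.516) = 2.27 + (-2.0190)·0.12130 = 2.0251 g/L.

2.03 g/L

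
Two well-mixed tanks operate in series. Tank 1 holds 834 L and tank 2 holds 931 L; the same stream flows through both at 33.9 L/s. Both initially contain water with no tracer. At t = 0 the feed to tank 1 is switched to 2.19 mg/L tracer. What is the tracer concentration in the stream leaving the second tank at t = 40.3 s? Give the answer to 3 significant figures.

1.00 mg/L

Each tank obeys Vᵢ dCᵢ/dt = Q(Cᵢ₋₁ − Cᵢ), so τᵢ = Vᵢ/Q.
τ₁ = 834/33.9 = 24.602 s; τ₂ = 931/33.9 = 27.463 s.
Solving the cascade with C₁(0)=C₂(0)=0 gives C₂(t) = C_in[1 − (τ₁ e^(−t/τ₁) − τ₂ e^(−t/τ₂))/(τ₁ − τ₂)].
At t = 40.3: e^(−t/τ₁) = 0.19435, e^(−t/τ₂) = 0.23052.
C₂ = 2.19·[1 − (24.602·0.19435 − 27.463·0.23052)/(-2.8614)] = 2.19·0.45850 = 1.0041 mg/L.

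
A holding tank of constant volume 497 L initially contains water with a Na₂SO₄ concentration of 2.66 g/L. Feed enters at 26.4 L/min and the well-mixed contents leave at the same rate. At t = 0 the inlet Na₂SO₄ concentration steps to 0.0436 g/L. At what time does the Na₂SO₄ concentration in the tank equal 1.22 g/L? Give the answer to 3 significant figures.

Species balance: V dC/dt = Q(C_in − C) ⇒ τ = V/Q = 18.826 min.
C(t) = C_in + (C₀ − C_in) e^(−t/τ). Set C = 1.22 and solve for t:
e^(−t/τ) = (C − C_in)/(C₀ − C_in) = (1.22 − 0.0436)/(2.66 − 0.0436) = 0.44963
t = −τ ln(…) = 18.826 × 0.79934 = 15.048 min.

15.0 min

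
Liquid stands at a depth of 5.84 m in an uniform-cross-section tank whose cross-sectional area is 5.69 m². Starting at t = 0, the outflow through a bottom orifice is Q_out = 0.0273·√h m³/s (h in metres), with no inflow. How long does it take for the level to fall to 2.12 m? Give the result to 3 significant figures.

400 s

With no inflow, A dh/dt = −0.0273 √h.
Separate and integrate: 2(√h − √h₀) = −(0.0273/A) t.
t = 2A(√h₀ − √h)/0.0273 = 2·5.69·(√5.84 − √2.12)/0.0273
  = 11.380 × (2.4166 − 1.4560) / 0.0273 = 400.42 s.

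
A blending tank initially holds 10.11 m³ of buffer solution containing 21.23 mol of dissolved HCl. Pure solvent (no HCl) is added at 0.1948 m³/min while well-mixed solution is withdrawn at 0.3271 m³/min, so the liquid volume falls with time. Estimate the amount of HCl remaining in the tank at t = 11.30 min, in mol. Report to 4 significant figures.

14.29 mol

Total volume: dV/dt = Q_in − Q_out = -0.132300 m³/min, so V(t) = 10.11 − 0.132300 t and V(11.30) = 8.61501 m³.
Species balance (pure solvent in): dm/dt = −Q_out · m/V(t).
Separate: dm/m = −Q_out dt/V(t) ⇒ ln(m/m₀) = −(Q_out/(Q_in−Q_out)) ln(V/V₀).
m = m₀ (V₀/V)^(Q_out/(Q_in−Q_out)) = 21.23 × (10.11/8.61501)^(-2.47241) = 14.2932 mol.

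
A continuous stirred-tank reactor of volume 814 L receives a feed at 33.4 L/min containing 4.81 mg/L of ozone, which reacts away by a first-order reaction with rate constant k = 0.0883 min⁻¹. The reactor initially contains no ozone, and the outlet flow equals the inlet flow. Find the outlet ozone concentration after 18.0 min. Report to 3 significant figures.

1.38 mg/L

Accumulation = in − out − consumed: V dC/dt = Q C_in − Q C − k V C.
This is linear with rate a = Q/V + k = 0.12933 min⁻¹.
C_ss = Q C_in/(Q + kV) = 1.5260 mg/L; C(t) = C_ss + (C₀ − C_ss) e^(−a t).
C(18.0) = 1.5260 + (-1.5260)·e^(−0.12933·18.0) = 1.5260 + (-1.5260)·0.097493 = 1.3772 mg/L.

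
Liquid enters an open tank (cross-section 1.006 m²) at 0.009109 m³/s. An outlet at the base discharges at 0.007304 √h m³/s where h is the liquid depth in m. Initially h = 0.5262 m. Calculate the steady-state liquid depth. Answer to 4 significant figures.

Volume balance on the tank: A dh/dt = Q_in − 0.007304 √h. At steady state dh/dt = 0:
Q_in = 0.007304 √h_ss ⇒ √h_ss = 0.009109/0.007304 = 1.24712.
h_ss = 1.24712² = 1.55532 m. (Since h₀ = 0.5262 m < h_ss, the level will rise toward this value.)

1.555 m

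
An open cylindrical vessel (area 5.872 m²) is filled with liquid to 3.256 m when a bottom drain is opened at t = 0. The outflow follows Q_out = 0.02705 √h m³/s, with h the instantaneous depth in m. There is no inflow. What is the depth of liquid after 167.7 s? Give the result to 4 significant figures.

2.011 m

Unsteady balance on liquid volume: A dh/dt = −0.02705 √h.
∫ h^(−1/2) dh = −(0.02705/A) ∫ dt, giving 2√h = 2√h₀ − (0.02705/A) t.
√h = √3.256 − 0.02705·167.7/(2·5.872) = 1.80444 − 0.386264 = 1.41817.
h = 1.41817² = 2.01122 m.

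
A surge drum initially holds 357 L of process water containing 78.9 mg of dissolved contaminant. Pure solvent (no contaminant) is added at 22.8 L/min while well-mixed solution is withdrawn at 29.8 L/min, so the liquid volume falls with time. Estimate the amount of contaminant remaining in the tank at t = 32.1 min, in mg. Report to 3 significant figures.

Total volume: dV/dt = Q_in − Q_out = -7.0000 L/min, so V(t) = 357 − 7.0000 t and V(32.1) = 132.30 L.
Species balance (pure solvent in): dm/dt = −Q_out · m/V(t).
dm/m = −Q_out dt/(V₀ − 7.0000 t); integrating gives ln(m/m₀) = −(Q_out/(Q_in−Q_out)) ln(V/V₀).
m = m₀ (V₀/V)^(Q_out/(Q_in−Q_out)) = 78.9 × (357/132.30)^(-4.2571) = 1.1529 mg.

1.15 mg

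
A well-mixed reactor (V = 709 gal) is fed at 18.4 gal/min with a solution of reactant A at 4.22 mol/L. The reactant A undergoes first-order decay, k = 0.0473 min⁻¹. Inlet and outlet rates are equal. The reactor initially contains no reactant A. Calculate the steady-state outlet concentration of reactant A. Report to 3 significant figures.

V dC/dt = Q(C_in − C) − k V C.
At steady state: 0 = Q C_in − (Q + kV) C_ss, so C_ss = Q C_in/(Q + kV).
C_ss = 18.4·4.22/(18.4 + 0.0473·709) = 77.648/51.936 = 1.4951 mol/L.

1.50 mol/L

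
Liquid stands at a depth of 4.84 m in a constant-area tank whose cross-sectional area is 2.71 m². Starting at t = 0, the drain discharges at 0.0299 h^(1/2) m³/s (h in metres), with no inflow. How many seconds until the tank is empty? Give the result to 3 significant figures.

399 s

With no inflow, A dh/dt = −0.0299 √h.
∫ h^(−1/2) dh = −(0.0299/A) ∫ dt, giving 2√h = 2√h₀ − (0.0299/A) t.
Set h = 0: 2√h₀ = (0.0299/A) t_empty ⇒ t_empty = 2A√h₀/0.0299.
t_empty = 2·2.71·√4.84/0.0299 = 5.4200·2.2000/0.0299 = 398.80 s.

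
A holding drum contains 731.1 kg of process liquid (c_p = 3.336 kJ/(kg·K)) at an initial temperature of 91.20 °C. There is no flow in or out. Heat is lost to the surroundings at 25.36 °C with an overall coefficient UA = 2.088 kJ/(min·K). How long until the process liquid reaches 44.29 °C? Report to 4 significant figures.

M c_p dT/dt = −UA(T − T_amb).
τ = M c_p/UA = 1168.08 min; T_ss = T_amb = 25.3600 °C.
T(t) = T_ss + (T₀ − T_ss)e^(−t/τ); set T = 44.29:
t = −τ ln[(T − T_ss)/(T₀ − T_ss)] = −1168.08 · ln(0.287515) = 1455.99 min.

1456 min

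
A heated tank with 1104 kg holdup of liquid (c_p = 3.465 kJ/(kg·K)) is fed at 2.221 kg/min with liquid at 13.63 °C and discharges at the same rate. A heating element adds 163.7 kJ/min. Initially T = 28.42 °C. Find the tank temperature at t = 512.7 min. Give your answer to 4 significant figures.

Energy balance: M c_p dT/dt = ṁ c_p (T_in − T) + 163.7.
τ = M/ṁ = 497.073 min; T_ss = T_in + Q̇/(ṁ c_p) = 13.63 + 163.7/(2.221·3.465) = 34.9014 °C.
T approaches T_ss exponentially: T(t) = T_ss + (T₀ − T_ss) e^(−t/τ).
T(512.7) = 34.9014 + (-6.48144)·e^(−512.7/497.073) = 34.9014 + (-6.48144)·0.356494 = 32.5908 °C.

32.59 °C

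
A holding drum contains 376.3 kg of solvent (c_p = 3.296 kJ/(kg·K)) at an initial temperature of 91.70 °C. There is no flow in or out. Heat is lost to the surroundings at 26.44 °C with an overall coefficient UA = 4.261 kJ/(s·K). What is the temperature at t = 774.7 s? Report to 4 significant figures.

Lumped-capacitance energy balance: M c_p dT/dt = UA(T_amb − T).
dT/dt = (T_ss − T)/τ with T_ss = T_amb = 26.4400 °C, τ = M c_p/UA = 376.3·3.296/4.261 = 291.078 s.
Integrating: T(t) = T_ss + (T₀ − T_ss) e^(−t/τ).
T(774.7) = 26.4400 + (65.2600)·0.0698446 = 30.9981 °C.

31.00 °C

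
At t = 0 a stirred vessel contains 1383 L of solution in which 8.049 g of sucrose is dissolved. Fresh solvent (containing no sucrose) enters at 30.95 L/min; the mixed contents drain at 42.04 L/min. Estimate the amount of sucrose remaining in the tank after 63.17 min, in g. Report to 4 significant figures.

0.5532 g

Let m(t) be the amount of sucrose. Volume: V(t) = V₀ + (Q_in − Q_out) t = 1383 − 11.0900 t; V(63.17) = 682.445 L.
Species balance (pure solvent in): dm/dt = −Q_out · m/V(t).
Separate: dm/m = −Q_out dt/V(t) ⇒ ln(m/m₀) = −(Q_out/(Q_in−Q_out)) ln(V/V₀).
m = m₀ (V₀/V)^(Q_out/(Q_in−Q_out)) = 8.049 × (1383/682.445)^(-3.79080) = 0.553217 g.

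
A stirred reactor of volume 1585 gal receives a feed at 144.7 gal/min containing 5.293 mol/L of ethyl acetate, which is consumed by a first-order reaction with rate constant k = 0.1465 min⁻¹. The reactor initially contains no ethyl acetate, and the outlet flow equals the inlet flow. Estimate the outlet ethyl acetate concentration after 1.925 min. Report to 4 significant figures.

V dC/dt = Q(C_in − C) − k V C.
This is linear with rate a = Q/V + k = 0.237793 min⁻¹.
C_ss = Q C_in/(Q + kV) = 2.03208 mol/L; C(t) = C_ss + (C₀ − C_ss) e^(−a t).
C(1.925) = 2.03208 + (-2.03208)·e^(−0.237793·1.925) = 2.03208 + (-2.03208)·0.632704 = 0.746375 mol/L.

0.7464 mol/L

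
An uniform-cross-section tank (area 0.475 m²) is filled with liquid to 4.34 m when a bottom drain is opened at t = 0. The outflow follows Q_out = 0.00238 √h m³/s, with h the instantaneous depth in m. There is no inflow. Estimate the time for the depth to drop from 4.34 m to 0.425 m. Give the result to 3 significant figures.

571 s

With no inflow, A dh/dt = −0.00238 √h.
Separate and integrate: 2(√h − √h₀) = −(0.00238/A) t.
t = 2A(√h₀ − √h)/0.00238 = 2·0.475·(√4.34 − √0.425)/0.00238
  = 0.95000 × (2.0833 − 0.65192) / 0.00238 = 571.34 s.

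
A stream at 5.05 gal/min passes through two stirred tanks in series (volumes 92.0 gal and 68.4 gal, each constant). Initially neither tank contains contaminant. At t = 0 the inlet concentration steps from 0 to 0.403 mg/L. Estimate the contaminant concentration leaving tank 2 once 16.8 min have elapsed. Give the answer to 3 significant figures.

0.116 mg/L

Species balance on tank i: dCᵢ/dt = (Cᵢ₋₁ − Cᵢ)/τᵢ with τᵢ = Vᵢ/Q.
τ₁ = 92.0/5.05 = 18.218 min; τ₂ = 68.4/5.05 = 13.545 min.
Tank 1: C₁ = C_in(1 − e^(−t/τ₁)). Tank 2 (τ₁ ≠ τ₂): C₂ = C_in[1 − (τ₁ e^(−t/τ₁) − τ₂ e^(−t/τ₂))/(τ₁ − τ₂)].
At t = 16.8: e^(−t/τ₁) = 0.39765, e^(−t/τ₂) = 0.28928.
C₂ = 0.403·[1 − (18.218·0.39765 − 13.545·0.28928)/(4.6733)] = 0.403·0.28825 = 0.11617 mg/L.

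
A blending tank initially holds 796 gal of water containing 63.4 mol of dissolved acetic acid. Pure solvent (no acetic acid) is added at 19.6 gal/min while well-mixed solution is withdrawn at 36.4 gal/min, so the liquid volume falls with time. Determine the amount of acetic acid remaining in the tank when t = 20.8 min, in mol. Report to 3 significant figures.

18.1 mol

Let m(t) be the amount of acetic acid. Volume: V(t) = V₀ + (Q_in − Q_out) t = 796 − 16.800 t; V(20.8) = 446.56 gal.
Solute balance: dm/dt = 0 − Q_out C = −Q_out m/V(t).
dm/m = −Q_out dt/(V₀ − 16.800 t); integrating gives ln(m/m₀) = −(Q_out/(Q_in−Q_out)) ln(V/V₀).
m = m₀ (V₀/V)^(Q_out/(Q_in−Q_out)) = 63.4 × (796/446.56)^(-2.1667) = 18.121 mol.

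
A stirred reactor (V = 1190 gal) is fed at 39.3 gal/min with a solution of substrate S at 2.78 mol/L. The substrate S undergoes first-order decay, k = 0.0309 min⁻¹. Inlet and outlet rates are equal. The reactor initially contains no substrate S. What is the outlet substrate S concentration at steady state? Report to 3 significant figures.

Accumulation = in − out − consumed: V dC/dt = Q C_in − Q C − k V C.
At steady state: 0 = Q C_in − (Q + kV) C_ss, so C_ss = Q C_in/(Q + kV).
C_ss = 39.3·2.78/(39.3 + 0.0309·1190) = 109.25/76.071 = 1.4362 mol/L.

1.44 mol/L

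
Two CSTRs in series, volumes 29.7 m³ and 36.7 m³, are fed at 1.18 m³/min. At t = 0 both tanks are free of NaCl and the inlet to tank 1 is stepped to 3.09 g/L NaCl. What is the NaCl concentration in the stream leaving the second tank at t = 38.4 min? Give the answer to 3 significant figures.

1.23 g/L

Species balance on tank i: dCᵢ/dt = (Cᵢ₋₁ − Cᵢ)/τᵢ with τᵢ = Vᵢ/Q.
τ₁ = 29.7/1.18 = 25.169 min; τ₂ = 36.7/1.18 = 31.102 min.
Solving the cascade with C₁(0)=C₂(0)=0 gives C₂(t) = C_in[1 − (τ₁ e^(−t/τ₁) − τ₂ e^(−t/τ₂))/(τ₁ − τ₂)].
At t = 38.4: e^(−t/τ₁) = 0.21748, e^(−t/τ₂) = 0.29093.
C₂ = 3.09·[1 − (25.169·0.21748 − 31.102·0.29093)/(-5.9322)] = 3.09·0.39740 = 1.2280 g/L.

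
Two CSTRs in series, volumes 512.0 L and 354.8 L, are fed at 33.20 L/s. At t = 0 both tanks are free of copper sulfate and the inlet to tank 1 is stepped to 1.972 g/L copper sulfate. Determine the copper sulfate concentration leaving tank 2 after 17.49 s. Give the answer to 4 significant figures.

Each tank obeys Vᵢ dCᵢ/dt = Q(Cᵢ₋₁ − Cᵢ), so τᵢ = Vᵢ/Q.
τ₁ = 512.0/33.20 = 15.4217 s; τ₂ = 354.8/33.20 = 10.6867 s.
Solving the cascade with C₁(0)=C₂(0)=0 gives C₂(t) = C_in[1 − (τ₁ e^(−t/τ₁) − τ₂ e^(−t/τ₂))/(τ₁ − τ₂)].
At t = 17.49: e^(−t/τ₁) = 0.321706, e^(−t/τ₂) = 0.194639.
C₂ = 1.972·[1 − (15.4217·0.321706 − 10.6867·0.194639)/(4.73494)] = 1.972·0.391505 = 0.772048 g/L.

0.7720 g/L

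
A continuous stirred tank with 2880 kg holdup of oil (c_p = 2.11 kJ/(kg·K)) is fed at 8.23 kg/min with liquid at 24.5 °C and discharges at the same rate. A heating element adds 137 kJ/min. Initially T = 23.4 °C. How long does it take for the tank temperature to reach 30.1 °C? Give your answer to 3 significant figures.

Energy balance: M c_p dT/dt = ṁ c_p (T_in − T) + 137.
τ = M/ṁ = 349.94 min; T_ss = T_in + Q̇/(ṁ c_p) = 32.389 °C.
T(t) = T_ss + (T₀ − T_ss) e^(−t/τ). Set T = 30.1:
e^(−t/τ) = (30.1 − 32.389)/(23.4 − 32.389) = 0.25467
t = −349.94 · ln(0.25467) = 478.64 min.

479 min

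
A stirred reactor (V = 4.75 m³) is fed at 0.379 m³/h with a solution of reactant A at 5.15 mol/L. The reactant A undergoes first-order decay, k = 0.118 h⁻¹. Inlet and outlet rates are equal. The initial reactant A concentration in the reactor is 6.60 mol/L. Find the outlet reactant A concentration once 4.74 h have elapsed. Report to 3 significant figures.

Accumulation = in − out − consumed: V dC/dt = Q C_in − Q C − k V C.
dC/dt = (Q/V) C_in − (Q/V + k) C; effective rate a = Q/V + k = 0.079789 + 0.118 = 0.19779 h⁻¹.
C_ss = Q C_in/(Q + kV) = 2.0775 mol/L; C(t) = C_ss + (C₀ − C_ss) e^(−a t).
C(4.74) = 2.0775 + (4.5225)·e^(−0.19779·4.74) = 2.0775 + (4.5225)·0.39160 = 3.8485 mol/L.

3.85 mol/L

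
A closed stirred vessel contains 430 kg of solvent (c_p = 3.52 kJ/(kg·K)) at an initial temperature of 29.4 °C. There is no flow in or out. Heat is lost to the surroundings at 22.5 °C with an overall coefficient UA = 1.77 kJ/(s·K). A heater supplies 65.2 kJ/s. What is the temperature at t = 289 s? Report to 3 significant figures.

38.0 °C

Lumped-capacitance energy balance: M c_p dT/dt = UA(T_amb − T) + Q̇.
dT/dt = (T_ss − T)/τ with T_ss = T_amb + Q̇/UA = 22.5 + 65.2/1.77 = 59.336 °C, τ = M c_p/UA = 430·3.52/1.77 = 855.14 s.
Solution: T(t) = T_ss + (T₀ − T_ss) e^(−t/τ).
T(289) = 59.336 + (-29.936)·0.71323 = 37.985 °C.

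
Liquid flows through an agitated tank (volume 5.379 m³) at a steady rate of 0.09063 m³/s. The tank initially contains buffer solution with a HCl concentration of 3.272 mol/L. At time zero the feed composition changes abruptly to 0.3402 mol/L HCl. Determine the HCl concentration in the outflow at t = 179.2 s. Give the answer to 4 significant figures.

0.4834 mol/L

Transient balance on the dissolved component: V dC/dt = Q(C_in − C).
Rewrite as dC/dt + C/τ = C_in/τ, τ = V/Q = 59.3512 s.
Solution: C(t) = C_in + (C₀ − C_in) e^(−t/τ).
C(179.2) = 0.3402 + (3.272 − 0.3402)·e^(−179.2/59.3512) = 0.3402 + (2.93180)·0.0488347 = 0.483373 mol/L.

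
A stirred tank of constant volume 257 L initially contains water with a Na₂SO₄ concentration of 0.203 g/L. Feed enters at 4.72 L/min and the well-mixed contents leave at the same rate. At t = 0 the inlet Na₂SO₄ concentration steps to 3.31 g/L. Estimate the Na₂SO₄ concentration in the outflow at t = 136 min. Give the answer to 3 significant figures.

Species balance on the tank: V dC/dt = Q(C_in − C).
Time constant τ = V/Q = 257/4.72 = 54.449 min.
Integrating: C(t) = C_in + (C₀ − C_in) e^(−t/τ).
C(136) = 3.31 + (0.203 − 3.31)·e^(−136/54.449) = 3.31 + (-3.1070)·0.082270 = 3.0544 g/L.

3.05 g/L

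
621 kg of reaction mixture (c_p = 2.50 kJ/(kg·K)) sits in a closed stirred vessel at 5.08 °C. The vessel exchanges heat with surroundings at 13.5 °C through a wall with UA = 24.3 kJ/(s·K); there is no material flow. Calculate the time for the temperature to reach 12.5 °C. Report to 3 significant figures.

136 s

Lumped-capacitance energy balance: M c_p dT/dt = UA(T_amb − T).
τ = M c_p/UA = 63.889 s; T_ss = T_amb = 13.500 °C.
T(t) = T_ss + (T₀ − T_ss)e^(−t/τ); set T = 12.5:
t = −τ ln[(T − T_ss)/(T₀ − T_ss)] = −63.889 · ln(0.11876) = 136.12 s.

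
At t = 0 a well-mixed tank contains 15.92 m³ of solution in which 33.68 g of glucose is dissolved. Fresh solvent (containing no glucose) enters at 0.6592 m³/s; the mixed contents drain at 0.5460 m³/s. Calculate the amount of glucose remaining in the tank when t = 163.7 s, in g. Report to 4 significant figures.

Total volume: dV/dt = Q_in − Q_out = 0.113200 m³/s, so V(t) = 15.92 + 0.113200 t and V(163.7) = 34.4508 m³.
No glucose enters, so dm/dt = −Q_out · (m/V).
dm/m = −Q_out dt/(V₀ + 0.113200 t); integrating gives ln(m/m₀) = −(Q_out/(Q_in−Q_out)) ln(V/V₀).
m = m₀ (V₀/V)^(Q_out/(Q_in−Q_out)) = 33.68 × (15.92/34.4508)^(4.82332) = 0.813431 g.

0.8134 g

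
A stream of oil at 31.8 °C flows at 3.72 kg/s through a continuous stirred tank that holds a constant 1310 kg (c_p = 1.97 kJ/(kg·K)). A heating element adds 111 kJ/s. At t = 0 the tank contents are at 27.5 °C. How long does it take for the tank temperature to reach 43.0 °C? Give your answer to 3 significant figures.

M c_p dT/dt = ṁ c_p (T_in − T) + Q̇.
τ = M/ṁ = 352.15 s; T_ss = T_in + Q̇/(ṁ c_p) = 46.947 °C.
T(t) = T_ss + (T₀ − T_ss) e^(−t/τ). Set T = 43.0:
e^(−t/τ) = (43.0 − 46.947)/(27.5 − 46.947) = 0.20294
t = −352.15 · ln(0.20294) = 561.62 s.

562 s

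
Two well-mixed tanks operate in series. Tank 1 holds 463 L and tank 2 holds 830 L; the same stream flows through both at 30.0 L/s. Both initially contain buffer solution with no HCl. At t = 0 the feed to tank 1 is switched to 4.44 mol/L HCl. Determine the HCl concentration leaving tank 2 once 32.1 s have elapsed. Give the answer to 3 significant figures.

1.99 mol/L

Time constants: τᵢ = Vᵢ/Q for each well-mixed tank.
τ₁ = 463/30.0 = 15.433 s; τ₂ = 830/30.0 = 27.667 s.
Solving the cascade with C₁(0)=C₂(0)=0 gives C₂(t) = C_in[1 − (τ₁ e^(−t/τ₁) − τ₂ e^(−t/τ₂))/(τ₁ − τ₂)].
At t = 32.1: e^(−t/τ₁) = 0.12494, e^(−t/τ₂) = 0.31341.
C₂ = 4.44·[1 − (15.433·0.12494 − 27.667·0.31341)/(-12.233)] = 4.44·0.44882 = 1.9928 mol/L.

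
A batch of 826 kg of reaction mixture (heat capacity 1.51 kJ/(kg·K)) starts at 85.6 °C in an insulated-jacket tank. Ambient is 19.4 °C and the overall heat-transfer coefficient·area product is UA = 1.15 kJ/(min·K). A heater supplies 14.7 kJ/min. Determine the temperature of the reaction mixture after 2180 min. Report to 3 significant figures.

39.3 °C

Lumped-capacitance energy balance: M c_p dT/dt = UA(T_amb − T) + Q̇.
dT/dt = (T_ss − T)/τ with T_ss = T_amb + Q̇/UA = 19.4 + 14.7/1.15 = 32.183 °C, τ = M c_p/UA = 826·1.51/1.15 = 1084.6 min.
Integrating: T(t) = T_ss + (T₀ − T_ss) e^(−t/τ).
T(2180) = 32.183 + (53.417)·0.13399 = 39.340 °C.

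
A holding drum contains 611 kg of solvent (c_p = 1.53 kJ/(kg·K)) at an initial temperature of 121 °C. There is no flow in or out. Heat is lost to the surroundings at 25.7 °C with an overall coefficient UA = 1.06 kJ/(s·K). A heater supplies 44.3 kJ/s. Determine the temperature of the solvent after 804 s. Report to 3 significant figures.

89.0 °C

M c_p dT/dt = −UA(T − T_amb) + Q̇.
dT/dt = (T_ss − T)/τ with T_ss = T_amb + Q̇/UA = 25.7 + 44.3/1.06 = 67.492 °C, τ = M c_p/UA = 611·1.53/1.06 = 881.92 s.
T approaches T_ss exponentially: T(t) = T_ss + (T₀ − T_ss) e^(−t/τ).
T(804) = 67.492 + (53.508)·0.40186 = 88.995 °C.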